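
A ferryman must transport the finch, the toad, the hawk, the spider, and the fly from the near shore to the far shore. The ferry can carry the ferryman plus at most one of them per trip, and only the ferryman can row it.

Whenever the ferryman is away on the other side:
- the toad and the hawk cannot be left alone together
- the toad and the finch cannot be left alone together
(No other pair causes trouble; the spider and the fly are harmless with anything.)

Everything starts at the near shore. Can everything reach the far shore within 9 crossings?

Counting alone: the ferryman can take at most 1 across per trip to the far shore, so moving all 5 needs at least 5 loaded trips out, with a return between consecutive ones — at least 9 crossings.
The safety rule pushes this higher. Following every safe sequence of crossings, the most of the 5 that can be at the far shore as the ferry arrives there on crossing 9 is 4 — never all 5.
So the move cannot be finished within 9 crossings. (The shortest complete plan takes 11:)
1. Ferryman goes to the far shore with the toad.
2. Ferryman goes back to the near shore alone.
3. Ferryman goes to the far shore with the finch.
4. Ferryman goes back to the near shore with the toad.
5. Ferryman goes to the far shore with the hawk.
6. Ferryman goes back to the near shore alone.
7. Ferryman goes to the far shore with the spider.
8. Ferryman goes back to the near shore alone.
9. Ferryman goes to the far shore with the fly.
10. Ferryman goes back to the near shore alone.
11. Ferryman goes to the far shore with the toad.

No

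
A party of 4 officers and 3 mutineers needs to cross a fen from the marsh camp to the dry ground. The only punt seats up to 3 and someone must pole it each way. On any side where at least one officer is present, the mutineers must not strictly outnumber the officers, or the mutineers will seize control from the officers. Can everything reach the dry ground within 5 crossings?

Yes — this plan uses 5 crossings (≤ 5):
1. 3 mutineers → the dry ground.  (the marsh camp: 4O 0M; the dry ground: 0O 3M)
2. 1 mutineer ← the marsh camp.  (the marsh camp: 4O 1M; the dry ground: 0O 2M)
3. 3 officers → the dry ground.  (the marsh camp: 1O 1M; the dry ground: 3O 2M)
4. 1 officer ← the marsh camp.  (the marsh camp: 2O 1M; the dry ground: 2O 2M)
5. 2 officers and 1 mutineer → the dry ground.  (the marsh camp: 0O 0M; the dry ground: 4O 3M)

Yes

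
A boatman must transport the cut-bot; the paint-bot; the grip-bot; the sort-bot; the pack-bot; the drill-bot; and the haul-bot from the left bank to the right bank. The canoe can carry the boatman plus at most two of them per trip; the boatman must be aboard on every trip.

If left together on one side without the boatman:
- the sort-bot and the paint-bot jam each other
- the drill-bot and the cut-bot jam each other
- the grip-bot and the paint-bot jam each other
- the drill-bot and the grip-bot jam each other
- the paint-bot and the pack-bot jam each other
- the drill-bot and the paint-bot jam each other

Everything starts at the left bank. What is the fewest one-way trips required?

11

Counting alone: the boatman can take at most 2 across per trip to the right bank, so moving all 7 needs at least 4 loaded trips out, with a return between consecutive ones — at least 7 crossings.
The safety rule pushes this higher. Following every safe sequence of crossings, the most of the 7 that can be at the right bank as the canoe arrives there on crossings 7, 9 is 5, 6 respectively — never all 7.
So no plan with fewer than 11 crossings exists, and this one achieves 11:
1. Boatman goes to the right bank with the drill-bot and the paint-bot.  [the left bank: the cut-bot, the grip-bot, the haul-bot, the pack-bot, the sort-bot | the right bank: the drill-bot, the paint-bot]
2. Boatman goes back to the left bank with the paint-bot.  [the left bank: the cut-bot, the grip-bot, the haul-bot, the pack-bot, the paint-bot, the sort-bot | the right bank: the drill-bot]
3. Boatman goes to the right bank with the cut-bot and the paint-bot.  [the left bank: the grip-bot, the haul-bot, the pack-bot, the sort-bot | the right bank: the cut-bot, the drill-bot, the paint-bot]
4. Boatman goes back to the left bank with the drill-bot.  [the left bank: the drill-bot, the grip-bot, the haul-bot, the pack-bot, the sort-bot | the right bank: the cut-bot, the paint-bot]
5. Boatman goes to the right bank with the grip-bot and the sort-bot.  [the left bank: the drill-bot, the haul-bot, the pack-bot | the right bank: the cut-bot, the grip-bot, the paint-bot, the sort-bot]
6. Boatman goes back to the left bank with the paint-bot.  [the left bank: the drill-bot, the haul-bot, the pack-bot, the paint-bot | the right bank: the cut-bot, the grip-bot, the sort-bot]
7. Boatman goes to the right bank with the pack-bot and the paint-bot.  [the left bank: the drill-bot, the haul-bot | the right bank: the cut-bot, the grip-bot, the pack-bot, the paint-bot, the sort-bot]
8. Boatman goes back to the left bank with the paint-bot.  [the left bank: the drill-bot, the haul-bot, the paint-bot | the right bank: the cut-bot, the grip-bot, the pack-bot, the sort-bot]
9. Boatman goes to the right bank with the haul-bot and the paint-bot.  [the left bank: the drill-bot | the right bank: the cut-bot, the grip-bot, the haul-bot, the pack-bot, the paint-bot, the sort-bot]
10. Boatman goes back to the left bank with the paint-bot.  [the left bank: the drill-bot, the paint-bot | the right bank: the cut-bot, the grip-bot, the haul-bot, the pack-bot, the sort-bot]
11. Boatman goes to the right bank with the drill-bot and the paint-bot.  [the left bank: — | the right bank: the cut-bot, the drill-bot, the grip-bot, the haul-bot, the pack-bot, the paint-bot, the sort-bot]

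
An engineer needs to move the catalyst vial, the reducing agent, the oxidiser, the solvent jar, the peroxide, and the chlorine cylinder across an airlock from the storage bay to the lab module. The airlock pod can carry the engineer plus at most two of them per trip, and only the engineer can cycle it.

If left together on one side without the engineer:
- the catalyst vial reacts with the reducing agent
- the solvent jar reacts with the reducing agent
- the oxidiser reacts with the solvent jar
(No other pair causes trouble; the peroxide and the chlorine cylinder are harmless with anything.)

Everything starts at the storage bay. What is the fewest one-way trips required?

Counting alone: the engineer can take at most 2 across per trip to the lab module, so moving all 6 needs at least 3 loaded trips out, with a return between consecutive ones — at least 5 crossings.
The plan below uses exactly 5 crossings, so it is optimal:
1. Engineer goes to the lab module with the catalyst vial and the solvent jar.
2. Engineer goes back to the storage bay alone.
3. Engineer goes to the lab module with the chlorine cylinder and the peroxide.
4. Engineer goes back to the storage bay alone.
5. Engineer goes to the lab module with the oxidiser and the reducing agent.

5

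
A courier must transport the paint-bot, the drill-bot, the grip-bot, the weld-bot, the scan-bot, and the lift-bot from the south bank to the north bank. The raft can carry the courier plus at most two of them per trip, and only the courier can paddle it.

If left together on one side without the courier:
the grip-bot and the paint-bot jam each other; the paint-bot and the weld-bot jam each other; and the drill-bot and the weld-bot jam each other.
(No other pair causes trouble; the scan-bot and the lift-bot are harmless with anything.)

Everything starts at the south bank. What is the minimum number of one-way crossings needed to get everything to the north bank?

Counting alone: the courier can take at most 2 across per trip to the north bank, so moving all 6 needs at least 3 loaded trips out, with a return between consecutive ones — at least 5 crossings.
The plan below uses exactly 5 crossings, so it is optimal:
1. Courier goes to the north bank with the drill-bot and the paint-bot.  [the south bank: the grip-bot, the lift-bot, the scan-bot, the weld-bot | the north bank: the drill-bot, the paint-bot]
2. Courier goes back to the south bank alone.  [the south bank: the grip-bot, the lift-bot, the scan-bot, the weld-bot | the north bank: the drill-bot, the paint-bot]
3. Courier goes to the north bank with the lift-bot and the scan-bot.  [the south bank: the grip-bot, the weld-bot | the north bank: the drill-bot, the lift-bot, the paint-bot, the scan-bot]
4. Courier goes back to the south bank alone.  [the south bank: the grip-bot, the weld-bot | the north bank: the drill-bot, the lift-bot, the paint-bot, the scan-bot]
5. Courier goes to the north bank with the grip-bot and the weld-bot.  [the south bank: — | the north bank: the drill-bot, the grip-bot, the lift-bot, the paint-bot, the scan-bot, the weld-bot]

5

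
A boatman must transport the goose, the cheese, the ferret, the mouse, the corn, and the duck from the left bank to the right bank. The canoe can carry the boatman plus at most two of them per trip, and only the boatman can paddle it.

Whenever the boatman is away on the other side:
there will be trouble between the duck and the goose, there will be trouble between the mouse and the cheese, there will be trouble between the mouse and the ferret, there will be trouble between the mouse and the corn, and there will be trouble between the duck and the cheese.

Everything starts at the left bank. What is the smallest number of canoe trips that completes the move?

Counting alone: the boatman can take at most 2 across per trip to the right bank, so moving all 6 needs at least 3 loaded trips out, with a return between consecutive ones — at least 5 crossings.
The safety rule pushes this higher. Following every safe sequence of crossings, the most of the 6 that can be at the right bank as the canoe arrives there on crossing 5 is 5 — never all 6.
So no plan with fewer than 7 crossings exists, and this one achieves 7:
1. Boatman goes to the right bank with the duck and the mouse.  [the left bank: the cheese, the corn, the ferret, the goose | the right bank: the duck, the mouse]
2. Boatman goes back to the left bank alone.  [the left bank: the cheese, the corn, the ferret, the goose | the right bank: the duck, the mouse]
3. Boatman goes to the right bank with the cheese and the goose.  [the left bank: the corn, the ferret | the right bank: the cheese, the duck, the goose, the mouse]
4. Boatman goes back to the left bank with the duck and the mouse.  [the left bank: the corn, the duck, the ferret, the mouse | the right bank: the cheese, the goose]
5. Boatman goes to the right bank with the corn and the ferret.  [the left bank: the duck, the mouse | the right bank: the cheese, the corn, the ferret, the goose]
6. Boatman goes back to the left bank alone.  [the left bank: the duck, the mouse | the right bank: the cheese, the corn, the ferret, the goose]
7. Boatman goes to the right bank with the duck and the mouse.  [the left bank: — | the right bank: the cheese, the corn, the duck, the ferret, the goose, the mouse]

7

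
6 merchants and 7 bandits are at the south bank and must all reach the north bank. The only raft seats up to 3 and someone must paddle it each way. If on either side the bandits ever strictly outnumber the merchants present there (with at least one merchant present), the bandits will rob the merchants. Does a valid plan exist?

No

The bandits already outnumber the merchants at the south bank before anyone moves, so the starting position itself is disallowed.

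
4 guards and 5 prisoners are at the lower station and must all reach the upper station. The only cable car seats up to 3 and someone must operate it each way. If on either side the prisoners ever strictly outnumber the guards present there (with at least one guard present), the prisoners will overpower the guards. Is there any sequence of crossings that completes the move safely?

No

The prisoners already outnumber the guards at the lower station before anyone moves, so the starting position itself is disallowed.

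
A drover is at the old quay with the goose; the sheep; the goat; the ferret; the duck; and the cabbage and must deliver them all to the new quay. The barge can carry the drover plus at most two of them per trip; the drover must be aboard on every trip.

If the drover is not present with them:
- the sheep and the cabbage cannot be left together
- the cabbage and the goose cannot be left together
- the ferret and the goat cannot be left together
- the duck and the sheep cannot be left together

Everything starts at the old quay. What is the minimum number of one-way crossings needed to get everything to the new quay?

Whatever the first load, the items left behind include a forbidden pair without the drover. No opening move is safe, so no plan exists.

impossible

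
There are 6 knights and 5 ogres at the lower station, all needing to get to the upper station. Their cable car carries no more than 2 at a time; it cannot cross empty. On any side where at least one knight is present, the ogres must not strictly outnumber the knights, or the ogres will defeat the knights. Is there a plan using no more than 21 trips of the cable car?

Yes

Yes — this plan uses 19 crossings (≤ 21):
1. 2 ogres → the upper station.  (the lower station: 6K 3O; the upper station: 0K 2O)
2. 1 ogre ← the lower station.  (the lower station: 6K 4O; the upper station: 0K 1O)
3. 2 ogres → the upper station.  (the lower station: 6K 2O; the upper station: 0K 3O)
4. 1 ogre ← the lower station.  (the lower station: 6K 3O; the upper station: 0K 2O)
5. 2 knights → the upper station.  (the lower station: 4K 3O; the upper station: 2K 2O)
6. 1 ogre ← the lower station.  (the lower station: 4K 4O; the upper station: 2K 1O)
7. 1 knight and 1 ogre → the upper station.  (the lower station: 3K 3O; the upper station: 3K 2O)
8. 1 knight ← the lower station.  (the lower station: 4K 3O; the upper station: 2K 2O)
9. 1 knight and 1 ogre → the upper station.  (the lower station: 3K 2O; the upper station: 3K 3O)
10. 1 ogre ← the lower station.  (the lower station: 3K 3O; the upper station: 3K 2O)
11. 1 knight and 1 ogre → the upper station.  (the lower station: 2K 2O; the upper station: 4K 3O)
12. 1 knight ← the lower station.  (the lower station: 3K 2O; the upper station: 3K 3O)
13. 1 knight and 1 ogre → the upper station.  (the lower station: 2K 1O; the upper station: 4K 4O)
14. 1 ogre ← the lower station.  (the lower station: 2K 2O; the upper station: 4K 3O)
15. 1 knight and 1 ogre → the upper station.  (the lower station: 1K 1O; the upper station: 5K 4O)
16. 1 knight ← the lower station.  (the lower station: 2K 1O; the upper station: 4K 4O)
17. 1 knight and 1 ogre → the upper station.  (the lower station: 1K 0O; the upper station: 5K 5O)
18. 1 ogre ← the lower station.  (the lower station: 1K 1O; the upper station: 5K 4O)
19. 1 knight and 1 ogre → the upper station.  (the lower station: 0K 0O; the upper station: 6K 5O)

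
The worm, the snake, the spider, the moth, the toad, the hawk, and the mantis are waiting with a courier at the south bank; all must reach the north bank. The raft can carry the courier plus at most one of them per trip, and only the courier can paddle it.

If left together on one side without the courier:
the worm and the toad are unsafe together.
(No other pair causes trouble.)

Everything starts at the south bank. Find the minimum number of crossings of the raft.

Counting alone: the courier can take at most 1 across per trip to the north bank, so moving all 7 needs at least 7 loaded trips out, with a return between consecutive ones — at least 13 crossings.
The plan below uses exactly 13 crossings, so it is optimal:
1. Courier goes to the north bank with the worm.
2. Courier goes back to the south bank alone.
3. Courier goes to the north bank with the snake.
4. Courier goes back to the south bank alone.
5. Courier goes to the north bank with the spider.
6. Courier goes back to the south bank alone.
7. Courier goes to the north bank with the moth.
8. Courier goes back to the south bank alone.
9. Courier goes to the north bank with the hawk.
10. Courier goes back to the south bank alone.
11. Courier goes to the north bank with the mantis.
12. Courier goes back to the south bank alone.
13. Courier goes to the north bank with the toad.

13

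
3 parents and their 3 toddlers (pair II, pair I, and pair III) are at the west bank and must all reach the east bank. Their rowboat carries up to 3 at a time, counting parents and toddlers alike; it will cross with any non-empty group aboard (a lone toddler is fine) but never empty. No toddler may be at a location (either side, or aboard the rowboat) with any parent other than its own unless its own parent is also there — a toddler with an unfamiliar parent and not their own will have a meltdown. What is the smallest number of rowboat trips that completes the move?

5

Counting alone: each trip to the east bank takes at most 3 across and each return brings at least 1 back, so after t trips out (and t−1 returns) at most 3t − (t−1) of the 6 are across; that first reaches 6 at t = 3, so at least 5 crossings are needed.
The plan below uses exactly 5 crossings, so it is optimal:
1. parent II and toddler II cross → the east bank.
2. parent II crosses ← the west bank.
3. parent I, parent II, and parent III cross → the east bank.
4. toddler II crosses ← the west bank.
5. toddler I, toddler II, and toddler III cross → the east bank.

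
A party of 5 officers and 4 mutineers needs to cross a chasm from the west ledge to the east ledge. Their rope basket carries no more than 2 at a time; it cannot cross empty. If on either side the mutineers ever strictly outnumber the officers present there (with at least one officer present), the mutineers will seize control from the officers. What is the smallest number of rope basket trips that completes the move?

Counting alone: each trip to the east ledge takes at most 2 across and each return brings at least 1 back, so after t trips out (and t−1 returns) at most 2t − (t−1) of the 9 are across; that first reaches 9 at t = 8, so at least 15 crossings are needed.
The plan below uses exactly 15 crossings, so it is optimal:
1. 2 mutineers → the east ledge.  (the west ledge: 5O 2M; the east ledge: 0O 2M)
2. 1 mutineer ← the west ledge.  (the west ledge: 5O 3M; the east ledge: 0O 1M)
3. 2 mutineers → the east ledge.  (the west ledge: 5O 1M; the east ledge: 0O 3M)
4. 1 mutineer ← the west ledge.  (the west ledge: 5O 2M; the east ledge: 0O 2M)
5. 2 officers → the east ledge.  (the west ledge: 3O 2M; the east ledge: 2O 2M)
6. 1 mutineer ← the west ledge.  (the west ledge: 3O 3M; the east ledge: 2O 1M)
7. 1 officer and 1 mutineer → the east ledge.  (the west ledge: 2O 2M; the east ledge: 3O 2M)
8. 1 officer ← the west ledge.  (the west ledge: 3O 2M; the east ledge: 2O 2M)
9. 1 officer and 1 mutineer → the east ledge.  (the west ledge: 2O 1M; the east ledge: 3O 3M)
10. 1 mutineer ← the west ledge.  (the west ledge: 2O 2M; the east ledge: 3O 2M)
11. 1 officer and 1 mutineer → the east ledge.  (the west ledge: 1O 1M; the east ledge: 4O 3M)
12. 1 officer ← the west ledge.  (the west ledge: 2O 1M; the east ledge: 3O 3M)
13. 1 officer and 1 mutineer → the east ledge.  (the west ledge: 1O 0M; the east ledge: 4O 4M)
14. 1 mutineer ← the west ledge.  (the west ledge: 1O 1M; the east ledge: 4O 3M)
15. 1 officer and 1 mutineer → the east ledge.  (the west ledge: 0O 0M; the east ledge: 5O 4M)

15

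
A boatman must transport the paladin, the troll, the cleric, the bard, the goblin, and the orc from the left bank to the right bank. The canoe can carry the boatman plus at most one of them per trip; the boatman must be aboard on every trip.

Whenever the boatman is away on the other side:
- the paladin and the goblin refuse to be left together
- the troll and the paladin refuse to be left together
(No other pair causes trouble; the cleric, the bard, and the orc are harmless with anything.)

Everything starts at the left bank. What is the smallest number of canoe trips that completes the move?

Counting alone: the boatman can take at most 1 across per trip to the right bank, so moving all 6 needs at least 6 loaded trips out, with a return between consecutive ones — at least 11 crossings.
The safety rule pushes this higher. Following every safe sequence of crossings, the most of the 6 that can be at the right bank as the canoe arrives there on crossing 11 is 5 — never all 6.
So no plan with fewer than 13 crossings exists, and this one achieves 13:
1. Boatman goes to the right bank with the paladin.  [the left bank: the bard, the cleric, the goblin, the orc, the troll | the right bank: the paladin]
2. Boatman goes back to the left bank alone.  [the left bank: the bard, the cleric, the goblin, the orc, the troll | the right bank: the paladin]
3. Boatman goes to the right bank with the troll.  [the left bank: the bard, the cleric, the goblin, the orc | the right bank: the paladin, the troll]
4. Boatman goes back to the left bank with the paladin.  [the left bank: the bard, the cleric, the goblin, the orc, the paladin | the right bank: the troll]
5. Boatman goes to the right bank with the goblin.  [the left bank: the bard, the cleric, the orc, the paladin | the right bank: the goblin, the troll]
6. Boatman goes back to the left bank alone.  [the left bank: the bard, the cleric, the orc, the paladin | the right bank: the goblin, the troll]
7. Boatman goes to the right bank with the cleric.  [the left bank: the bard, the orc, the paladin | the right bank: the cleric, the goblin, the troll]
8. Boatman goes back to the left bank alone.  [the left bank: the bard, the orc, the paladin | the right bank: the cleric, the goblin, the troll]
9. Boatman goes to the right bank with the bard.  [the left bank: the orc, the paladin | the right bank: the bard, the cleric, the goblin, the troll]
10. Boatman goes back to the left bank alone.  [the left bank: the orc, the paladin | the right bank: the bard, the cleric, the goblin, the troll]
11. Boatman goes to the right bank with the orc.  [the left bank: the paladin | the right bank: the bard, the cleric, the goblin, the orc, the troll]
12. Boatman goes back to the left bank alone.  [the left bank: the paladin | the right bank: the bard, the cleric, the goblin, the orc, the troll]
13. Boatman goes to the right bank with the paladin.  [the left bank: — | the right bank: the bard, the cleric, the goblin, the orc, the paladin, the troll]

13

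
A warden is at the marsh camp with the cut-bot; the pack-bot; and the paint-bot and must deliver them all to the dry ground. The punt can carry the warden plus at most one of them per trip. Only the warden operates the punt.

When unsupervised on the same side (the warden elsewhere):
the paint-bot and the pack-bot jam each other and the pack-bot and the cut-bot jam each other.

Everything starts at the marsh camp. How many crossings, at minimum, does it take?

7

Counting alone: the warden can take at most 1 across per trip to the dry ground, so moving all 3 needs at least 3 loaded trips out, with a return between consecutive ones — at least 5 crossings.
The safety rule pushes this higher. Following every safe sequence of crossings, the most of the 3 that can be at the dry ground as the punt arrives there on crossing 5 is 2 — never all 3.
So no plan with fewer than 7 crossings exists, and this one achieves 7:
1. Warden goes to the dry ground with the pack-bot.
2. Warden goes back to the marsh camp alone.
3. Warden goes to the dry ground with the cut-bot.
4. Warden goes back to the marsh camp with the pack-bot.
5. Warden goes to the dry ground with the paint-bot.
6. Warden goes back to the marsh camp alone.
7. Warden goes to the dry ground with the pack-bot.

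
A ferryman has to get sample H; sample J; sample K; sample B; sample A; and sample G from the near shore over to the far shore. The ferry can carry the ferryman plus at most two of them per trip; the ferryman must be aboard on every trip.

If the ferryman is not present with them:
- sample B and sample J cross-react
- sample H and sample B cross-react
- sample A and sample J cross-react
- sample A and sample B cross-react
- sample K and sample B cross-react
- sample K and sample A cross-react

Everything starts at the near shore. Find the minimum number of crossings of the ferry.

9

Counting alone: the ferryman can take at most 2 across per trip to the far shore, so moving all 6 needs at least 3 loaded trips out, with a return between consecutive ones — at least 5 crossings.
The safety rule pushes this higher. Following every safe sequence of crossings, the most of the 6 that can be at the far shore as the ferry arrives there on crossings 5, 7 is 4, 5 respectively — never all 6.
So no plan with fewer than 9 crossings exists, and this one achieves 9:
1. Ferryman goes to the far shore with sample A and sample B.  [the near shore: sample G, sample H, sample J, sample K | the far shore: sample A, sample B]
2. Ferryman goes back to the near shore with sample B.  [the near shore: sample B, sample G, sample H, sample J, sample K | the far shore: sample A]
3. Ferryman goes to the far shore with sample B and sample H.  [the near shore: sample G, sample J, sample K | the far shore: sample A, sample B, sample H]
4. Ferryman goes back to the near shore with sample B.  [the near shore: sample B, sample G, sample J, sample K | the far shore: sample A, sample H]
5. Ferryman goes to the far shore with sample J and sample K.  [the near shore: sample B, sample G | the far shore: sample A, sample H, sample J, sample K]
6. Ferryman goes back to the near shore with sample A.  [the near shore: sample A, sample B, sample G | the far shore: sample H, sample J, sample K]
7. Ferryman goes to the far shore with sample B and sample G.  [the near shore: sample A | the far shore: sample B, sample G, sample H, sample J, sample K]
8. Ferryman goes back to the near shore with sample B.  [the near shore: sample A, sample B | the far shore: sample G, sample H, sample J, sample K]
9. Ferryman goes to the far shore with sample A and sample B.  [the near shore: — | the far shore: sample A, sample B, sample G, sample H, sample J, sample K]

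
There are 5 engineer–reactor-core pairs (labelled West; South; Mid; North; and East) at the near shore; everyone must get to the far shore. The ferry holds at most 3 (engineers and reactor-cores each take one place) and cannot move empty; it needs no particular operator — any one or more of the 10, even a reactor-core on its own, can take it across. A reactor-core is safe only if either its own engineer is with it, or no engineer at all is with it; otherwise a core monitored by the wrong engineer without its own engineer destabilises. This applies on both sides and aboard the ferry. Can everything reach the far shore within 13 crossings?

Yes — this plan uses 11 crossings (≤ 13):
1. engineer West and reactor-core West cross → the far shore.
2. engineer West crosses ← the near shore.
3. reactor-core Mid, reactor-core North, and reactor-core South cross → the far shore.
4. reactor-core West crosses ← the near shore.
5. engineer Mid, engineer North, and engineer South cross → the far shore.
6. engineer South and reactor-core South cross ← the near shore.
7. engineer East, engineer South, and engineer West cross → the far shore.
8. reactor-core Mid crosses ← the near shore.
9. reactor-core South and reactor-core West cross → the far shore.
10. reactor-core West crosses ← the near shore.
11. reactor-core East, reactor-core Mid, and reactor-core West cross → the far shore.

Yes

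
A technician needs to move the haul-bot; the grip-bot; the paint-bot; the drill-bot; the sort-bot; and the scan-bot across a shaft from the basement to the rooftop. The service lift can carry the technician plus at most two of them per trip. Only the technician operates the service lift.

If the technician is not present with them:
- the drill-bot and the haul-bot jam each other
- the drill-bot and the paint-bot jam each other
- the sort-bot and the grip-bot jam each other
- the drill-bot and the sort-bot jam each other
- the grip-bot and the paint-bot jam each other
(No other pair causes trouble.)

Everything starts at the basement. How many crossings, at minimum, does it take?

Counting alone: the technician can take at most 2 across per trip to the rooftop, so moving all 6 needs at least 3 loaded trips out, with a return between consecutive ones — at least 5 crossings.
The safety rule pushes this higher. Following every safe sequence of crossings, the most of the 6 that can be at the rooftop as the service lift arrives there on crossing 5 is 5 — never all 6.
So no plan with fewer than 7 crossings exists, and this one achieves 7:
1. Technician goes to the rooftop with the drill-bot and the grip-bot.
2. Technician goes back to the basement alone.
3. Technician goes to the rooftop with the haul-bot and the paint-bot.
4. Technician goes back to the basement with the drill-bot and the grip-bot.
5. Technician goes to the rooftop with the scan-bot and the sort-bot.
6. Technician goes back to the basement alone.
7. Technician goes to the rooftop with the drill-bot and the grip-bot.

7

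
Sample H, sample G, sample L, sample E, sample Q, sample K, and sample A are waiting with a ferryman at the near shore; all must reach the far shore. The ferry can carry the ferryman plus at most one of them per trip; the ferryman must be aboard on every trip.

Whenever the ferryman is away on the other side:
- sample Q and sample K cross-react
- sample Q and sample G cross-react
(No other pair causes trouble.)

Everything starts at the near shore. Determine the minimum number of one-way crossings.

Counting alone: the ferryman can take at most 1 across per trip to the far shore, so moving all 7 needs at least 7 loaded trips out, with a return between consecutive ones — at least 13 crossings.
The safety rule pushes this higher. Following every safe sequence of crossings, the most of the 7 that can be at the far shore as the ferry arrives there on crossing 13 is 6 — never all 7.
So no plan with fewer than 15 crossings exists, and this one achieves 15:
1. Ferryman goes to the far shore with sample Q.  [the near shore: sample A, sample E, sample G, sample H, sample K, sample L | the far shore: sample Q]
2. Ferryman goes back to the near shore alone.  [the near shore: sample A, sample E, sample G, sample H, sample K, sample L | the far shore: sample Q]
3. Ferryman goes to the far shore with sample H.  [the near shore: sample A, sample E, sample G, sample K, sample L | the far shore: sample H, sample Q]
4. Ferryman goes back to the near shore alone.  [the near shore: sample A, sample E, sample G, sample K, sample L | the far shore: sample H, sample Q]
5. Ferryman goes to the far shore with sample G.  [the near shore: sample A, sample E, sample K, sample L | the far shore: sample G, sample H, sample Q]
6. Ferryman goes back to the near shore with sample Q.  [the near shore: sample A, sample E, sample K, sample L, sample Q | the far shore: sample G, sample H]
7. Ferryman goes to the far shore with sample K.  [the near shore: sample A, sample E, sample L, sample Q | the far shore: sample G, sample H, sample K]
8. Ferryman goes back to the near shore alone.  [the near shore: sample A, sample E, sample L, sample Q | the far shore: sample G, sample H, sample K]
9. Ferryman goes to the far shore with sample L.  [the near shore: sample A, sample E, sample Q | the far shore: sample G, sample H, sample K, sample L]
10. Ferryman goes back to the near shore alone.  [the near shore: sample A, sample E, sample Q | the far shore: sample G, sample H, sample K, sample L]
11. Ferryman goes to the far shore with sample E.  [the near shore: sample A, sample Q | the far shore: sample E, sample G, sample H, sample K, sample L]
12. Ferryman goes back to the near shore alone.  [the near shore: sample A, sample Q | the far shore: sample E, sample G, sample H, sample K, sample L]
13. Ferryman goes to the far shore with sample A.  [the near shore: sample Q | the far shore: sample A, sample E, sample G, sample H, sample K, sample L]
14. Ferryman goes back to the near shore alone.  [the near shore: sample Q | the far shore: sample A, sample E, sample G, sample H, sample K, sample L]
15. Ferryman goes to the far shore with sample Q.  [the near shore: — | the far shore: sample A, sample E, sample G, sample H, sample K, sample L, sample Q]

15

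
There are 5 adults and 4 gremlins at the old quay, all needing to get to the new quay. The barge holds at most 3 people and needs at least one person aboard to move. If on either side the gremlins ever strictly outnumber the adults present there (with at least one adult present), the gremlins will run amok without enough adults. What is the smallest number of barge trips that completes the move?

7

Counting alone: each trip to the new quay takes at most 3 across and each return brings at least 1 back, so after t trips out (and t−1 returns) at most 3t − (t−1) of the 9 are across; that first reaches 9 at t = 4, so at least 7 crossings are needed.
The plan below uses exactly 7 crossings, so it is optimal:
1. 3 gremlins → the new quay.  (the old quay: 5A 1G; the new quay: 0A 3G)
2. 1 gremlin ← the old quay.  (the old quay: 5A 2G; the new quay: 0A 2G)
3. 3 adults → the new quay.  (the old quay: 2A 2G; the new quay: 3A 2G)
4. 1 adult ← the old quay.  (the old quay: 3A 2G; the new quay: 2A 2G)
5. 2 adults and 1 gremlin → the new quay.  (the old quay: 1A 1G; the new quay: 4A 3G)
6. 1 adult ← the old quay.  (the old quay: 2A 1G; the new quay: 3A 3G)
7. 2 adults and 1 gremlin → the new quay.  (the old quay: 0A 0G; the new quay: 5A 4G)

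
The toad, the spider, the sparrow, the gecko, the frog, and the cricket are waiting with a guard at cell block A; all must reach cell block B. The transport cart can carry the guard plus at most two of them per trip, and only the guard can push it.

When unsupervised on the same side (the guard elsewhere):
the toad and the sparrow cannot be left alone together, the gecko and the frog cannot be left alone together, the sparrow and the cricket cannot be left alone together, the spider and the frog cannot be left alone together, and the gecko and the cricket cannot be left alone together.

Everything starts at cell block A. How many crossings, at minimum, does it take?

Whatever the first load, the items left behind include a forbidden pair without the guard. No opening move is safe, so no plan exists.

impossible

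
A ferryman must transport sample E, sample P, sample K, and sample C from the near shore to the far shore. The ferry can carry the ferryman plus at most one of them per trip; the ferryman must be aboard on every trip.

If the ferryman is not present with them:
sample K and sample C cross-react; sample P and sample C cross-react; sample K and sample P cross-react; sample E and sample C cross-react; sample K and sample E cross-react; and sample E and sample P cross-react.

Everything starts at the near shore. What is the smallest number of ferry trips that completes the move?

impossible

Whatever the first load, the items left behind include a forbidden pair without the ferryman. No opening move is safe, so no plan exists.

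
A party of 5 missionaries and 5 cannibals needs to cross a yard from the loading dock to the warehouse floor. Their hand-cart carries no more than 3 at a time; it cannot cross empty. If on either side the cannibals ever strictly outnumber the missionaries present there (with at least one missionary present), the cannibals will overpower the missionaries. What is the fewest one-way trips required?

11

Counting alone: each trip to the warehouse floor takes at most 3 across and each return brings at least 1 back, so after t trips out (and t−1 returns) at most 3t − (t−1) of the 10 are across; that first reaches 10 at t = 5, so at least 9 crossings are needed.
The safety rule pushes this higher. Following every safe sequence of crossings, the most of the 10 that can be at the warehouse floor as the hand-cart arrives there on crossing 9 is 9 — never all 10.
So no plan with fewer than 11 crossings exists, and this one achieves 11:
1. 2 cannibals → the warehouse floor.  (the loading dock: 5M 3C; the warehouse floor: 0M 2C)
2. 1 cannibal ← the loading dock.  (the loading dock: 5M 4C; the warehouse floor: 0M 1C)
3. 3 cannibals → the warehouse floor.  (the loading dock: 5M 1C; the warehouse floor: 0M 4C)
4. 1 cannibal ← the loading dock.  (the loading dock: 5M 2C; the warehouse floor: 0M 3C)
5. 3 missionaries → the warehouse floor.  (the loading dock: 2M 2C; the warehouse floor: 3M 3C)
6. 1 missionary and 1 cannibal ← the loading dock.  (the loading dock: 3M 3C; the warehouse floor: 2M 2C)
7. 3 missionaries → the warehouse floor.  (the loading dock: 0M 3C; the warehouse floor: 5M 2C)
8. 1 cannibal ← the loading dock.  (the loading dock: 0M 4C; the warehouse floor: 5M 1C)
9. 2 cannibals → the warehouse floor.  (the loading dock: 0M 2C; the warehouse floor: 5M 3C)
10. 1 cannibal ← the loading dock.  (the loading dock: 0M 3C; the warehouse floor: 5M 2C)
11. 3 cannibals → the warehouse floor.  (the loading dock: 0M 0C; the warehouse floor: 5M 5C)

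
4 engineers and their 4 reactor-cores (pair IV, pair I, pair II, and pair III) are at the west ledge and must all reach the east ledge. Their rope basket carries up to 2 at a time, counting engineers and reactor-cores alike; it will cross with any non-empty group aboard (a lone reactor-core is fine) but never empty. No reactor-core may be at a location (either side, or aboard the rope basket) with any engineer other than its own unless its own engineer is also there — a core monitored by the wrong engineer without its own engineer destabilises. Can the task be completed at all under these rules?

Following every safe sequence of crossings from the start, the most of the 8 that can be at the east ledge as the rope basket arrives there on crossings 1, 3, 5 is 2, 3, 4 respectively; the best ever achieved is 4 of 8.
From crossing 7 on, no configuration arises that was not already reachable earlier: only 44 distinct safe configurations (who is on which side, and where the rope basket is) can ever be reached, none of them has everyone across, and every continuation just revisits them. So no valid plan exists.

No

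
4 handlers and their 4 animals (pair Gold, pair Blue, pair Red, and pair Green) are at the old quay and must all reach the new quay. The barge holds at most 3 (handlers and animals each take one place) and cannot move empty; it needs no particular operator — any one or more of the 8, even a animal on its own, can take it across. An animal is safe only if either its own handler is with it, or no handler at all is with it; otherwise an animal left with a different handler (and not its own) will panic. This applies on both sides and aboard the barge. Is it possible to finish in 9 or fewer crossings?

Yes — this plan uses 9 crossings (≤ 9):
1. animal Gold and handler Gold cross → the new quay.
2. handler Gold crosses ← the old quay.
3. animal Blue, handler Blue, and handler Gold cross → the new quay.
4. animal Gold and handler Gold cross ← the old quay.
5. handler Gold, handler Green, and handler Red cross → the new quay.
6. animal Blue crosses ← the old quay.
7. animal Blue and animal Gold cross → the new quay.
8. animal Gold crosses ← the old quay.
9. animal Gold, animal Green, and animal Red cross → the new quay.

Yes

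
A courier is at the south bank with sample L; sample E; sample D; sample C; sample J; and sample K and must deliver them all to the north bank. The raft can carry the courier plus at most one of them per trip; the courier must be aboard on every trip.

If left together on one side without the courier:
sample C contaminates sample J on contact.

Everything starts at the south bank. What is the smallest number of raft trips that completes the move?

Counting alone: the courier can take at most 1 across per trip to the north bank, so moving all 6 needs at least 6 loaded trips out, with a return between consecutive ones — at least 11 crossings.
The plan below uses exactly 11 crossings, so it is optimal:
1. Courier goes to the north bank with sample C.  [the south bank: sample D, sample E, sample J, sample K, sample L | the north bank: sample C]
2. Courier goes back to the south bank alone.  [the south bank: sample D, sample E, sample J, sample K, sample L | the north bank: sample C]
3. Courier goes to the north bank with sample L.  [the south bank: sample D, sample E, sample J, sample K | the north bank: sample C, sample L]
4. Courier goes back to the south bank alone.  [the south bank: sample D, sample E, sample J, sample K | the north bank: sample C, sample L]
5. Courier goes to the north bank with sample E.  [the south bank: sample D, sample J, sample K | the north bank: sample C, sample E, sample L]
6. Courier goes back to the south bank alone.  [the south bank: sample D, sample J, sample K | the north bank: sample C, sample E, sample L]
7. Courier goes to the north bank with sample D.  [the south bank: sample J, sample K | the north bank: sample C, sample D, sample E, sample L]
8. Courier goes back to the south bank alone.  [the south bank: sample J, sample K | the north bank: sample C, sample D, sample E, sample L]
9. Courier goes to the north bank with sample K.  [the south bank: sample J | the north bank: sample C, sample D, sample E, sample K, sample L]
10. Courier goes back to the south bank alone.  [the south bank: sample J | the north bank: sample C, sample D, sample E, sample K, sample L]
11. Courier goes to the north bank with sample J.  [the south bank: — | the north bank: sample C, sample D, sample E, sample J, sample K, sample L]

11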